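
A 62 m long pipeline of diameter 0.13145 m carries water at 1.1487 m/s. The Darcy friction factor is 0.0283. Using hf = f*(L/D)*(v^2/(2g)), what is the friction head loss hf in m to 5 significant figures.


hf = 0.0283 * (62/0.13145) * (1.1487^2 / (2*9.81))
hf = 0.89770 m
Therefore the friction head loss hf = 0.89770 m.


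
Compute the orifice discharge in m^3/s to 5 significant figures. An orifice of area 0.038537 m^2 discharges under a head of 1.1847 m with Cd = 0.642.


Approach: apply the orifice equation, Q = Cd*A*sqrt(2*g*h).
Q = 0.642 * 0.038537 * sqrt(2*9.81*1.1847) = 0.11928 m^3/s
Therefore the orifice discharge = 0.11928 m^3/s.


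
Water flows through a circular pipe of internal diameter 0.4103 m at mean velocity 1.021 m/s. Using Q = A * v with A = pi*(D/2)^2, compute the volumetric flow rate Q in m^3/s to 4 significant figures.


A = pi*(0.4103/2)^2 = 0.132219 m^2
Q = 0.132219 * 1.021 = 0.1350 m^3/s
Therefore the volumetric flow rate Q = 0.1350 m^3/s.


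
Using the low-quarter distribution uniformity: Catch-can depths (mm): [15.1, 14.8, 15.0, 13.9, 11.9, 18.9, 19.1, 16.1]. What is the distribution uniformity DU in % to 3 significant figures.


Approach: apply the low-quarter distribution uniformity, DU = (mean of lowest quarter of readings / overall mean)*100.
sorted lowest 2 of 8: [11.9, 13.9] -> mean = 12.900 mm
overall mean = 15.600 mm
DU = (12.900/15.600)*100 = 82.7 %
Therefore the distribution uniformity DU = 82.7 %.


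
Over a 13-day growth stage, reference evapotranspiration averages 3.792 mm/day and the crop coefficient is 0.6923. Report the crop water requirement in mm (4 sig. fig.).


Approach: apply the crop water requirement relation, CWR = ET0 * Kc * days.
CWR = 3.792 * 0.6923 * 13 = 34.13 mm
Therefore the crop water requirement = 34.13 mm.


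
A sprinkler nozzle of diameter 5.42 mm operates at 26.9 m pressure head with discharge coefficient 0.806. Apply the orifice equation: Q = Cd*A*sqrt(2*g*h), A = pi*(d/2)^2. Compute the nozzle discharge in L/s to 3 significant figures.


A = pi*(5.42e-3/2)^2 = 2.3072e-05 m^2
Q = 0.806 * 2.3072e-05 * sqrt(2*9.81*26.9) * 1000 = 0.427 L/s
Therefore the nozzle discharge = 0.427 L/s.


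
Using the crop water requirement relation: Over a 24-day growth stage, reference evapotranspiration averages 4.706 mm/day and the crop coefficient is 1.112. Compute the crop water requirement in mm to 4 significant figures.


Approach: apply the crop water requirement relation, CWR = ET0 * Kc * days.
CWR = 4.706 * 1.112 * 24 = 125.6 mm
Therefore the crop water requirement = 125.6 mm.


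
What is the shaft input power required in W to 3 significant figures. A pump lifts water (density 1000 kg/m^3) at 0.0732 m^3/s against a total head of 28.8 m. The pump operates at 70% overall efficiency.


Approach: apply hydraulic power then efficiency conversion, P = rho*g*Q*H; P_in = P/eta.
Step 1 — hydraulic power (P = rho*g*Q*H):
  P = 1000 * 9.81 * 0.0732 * 28.8 = 20681 W
Step 2 — input power: P_in = P/eta = 20681 / 0.7 = 29500 W
Therefore the shaft input power required = 29500 W.


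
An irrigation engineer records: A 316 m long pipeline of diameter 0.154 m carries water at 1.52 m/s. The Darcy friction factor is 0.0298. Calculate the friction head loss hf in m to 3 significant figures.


Approach: apply the Darcy-Weisbach equation, hf = f*(L/D)*(v^2/(2g)).
hf = 0.0298 * (316/0.154) * (1.52^2 / (2*9.81))
hf = 7.20 m
Therefore the friction head loss hf = 7.20 m.


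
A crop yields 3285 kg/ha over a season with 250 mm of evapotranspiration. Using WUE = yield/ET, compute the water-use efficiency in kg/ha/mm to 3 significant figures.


WUE = 3285 / 250 = 13.1 kg/ha/mm
Therefore the water-use efficiency = 13.1 kg/ha/mm.


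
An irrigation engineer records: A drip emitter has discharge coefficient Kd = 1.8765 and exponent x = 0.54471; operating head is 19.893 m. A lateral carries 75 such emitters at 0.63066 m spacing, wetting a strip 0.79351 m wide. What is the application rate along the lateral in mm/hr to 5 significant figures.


Approach: apply the emitter equation with a lateral mass balance, q = Kd*h^x; Q = n*q; rate = Q/(n*spacing*width).
Step 1 — single emitter flow (q = Kd*h^x):
  q = 1.8765 * 19.893^0.54471 = 9.566732 L/hr
Step 2 — total lateral flow: Q = 75 * 9.566732 = 717.5049 L/hr
Step 3 — wetted area: A = 75 * 0.63066 * 0.79351 = 37.53263 m^2
Step 4 — application rate: Q/A = 717.5049/37.53263 = 19.117 mm/hr
Therefore the application rate along the lateral = 19.117 mm/hr.


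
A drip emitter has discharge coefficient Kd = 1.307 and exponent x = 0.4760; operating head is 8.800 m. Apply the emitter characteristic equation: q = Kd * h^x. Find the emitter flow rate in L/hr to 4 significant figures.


q = 1.307 * 8.800^0.4760 = 3.680 L/hr
Therefore the emitter flow rate = 3.680 L/hr.


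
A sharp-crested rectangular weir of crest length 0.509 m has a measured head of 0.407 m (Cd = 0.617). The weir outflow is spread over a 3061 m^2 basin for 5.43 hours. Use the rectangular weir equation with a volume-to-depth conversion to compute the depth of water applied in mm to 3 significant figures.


Approach: apply the rectangular weir equation with a volume-to-depth conversion, Q = (2/3)*Cd*L*sqrt(2g)*H^1.5; d = Q*t/A * 1000.
Step 1 — weir discharge:
  Q = (2/3)*0.617*0.509*sqrt(2*9.81)*0.407^1.5 = 0.24080 m^3/s
Step 2 — volume: V = 0.24080 * 5.43*3600 = 4707.1 m^3
Step 3 — depth: d = V/A * 1000 = 4707.1/3061 * 1000 = 1540 mm
Therefore the depth of water applied = 1540 mm.


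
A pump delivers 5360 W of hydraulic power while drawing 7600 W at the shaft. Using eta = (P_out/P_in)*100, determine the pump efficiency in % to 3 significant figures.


eta = (5360 / 7600) * 100 = 70.5 %
Therefore the pump efficiency = 70.5 %.


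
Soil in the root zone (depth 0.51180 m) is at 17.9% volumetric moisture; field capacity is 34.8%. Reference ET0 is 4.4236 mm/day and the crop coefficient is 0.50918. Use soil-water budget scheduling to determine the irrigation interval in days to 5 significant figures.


Approach: apply soil-water budget scheduling, SMD = (FC-theta)/100*depth*1000; ETc = ET0*Kc; interval = SMD/ETc.
Step 1 — soil moisture deficit:
  SMD = (34.8 - 17.9)/100 * 0.51180 * 1000 = 86.49420 mm
Step 2 — daily crop ET (ETc = ET0*Kc):
  ETc = 4.4236 * 0.50918 = 2.252409 mm/day
Step 3 — irrigation interval (SMD/ETc):
  interval = 86.49420 / 2.252409 = 38.401 days
Therefore the irrigation interval = 38.401 days.


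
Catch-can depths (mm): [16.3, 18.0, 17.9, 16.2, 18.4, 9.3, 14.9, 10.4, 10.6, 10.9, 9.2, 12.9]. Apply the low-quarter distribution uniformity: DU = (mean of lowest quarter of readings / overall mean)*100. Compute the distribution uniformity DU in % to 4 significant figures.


sorted lowest 3 of 12: [9.2, 9.3, 10.4] -> mean = 9.63333 mm
overall mean = 13.7500 mm
DU = (9.63333/13.7500)*100 = 70.06 %
Therefore the distribution uniformity DU = 70.06 %.


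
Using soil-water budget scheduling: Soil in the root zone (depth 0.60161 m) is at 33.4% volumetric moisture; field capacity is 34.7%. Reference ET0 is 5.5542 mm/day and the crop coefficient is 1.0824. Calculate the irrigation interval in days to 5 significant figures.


Approach: apply soil-water budget scheduling, SMD = (FC-theta)/100*depth*1000; ETc = ET0*Kc; interval = SMD/ETc.
Step 1 — soil moisture deficit:
  SMD = (34.7 - 33.4)/100 * 0.60161 * 1000 = 7.820930 mm
Step 2 — daily crop ET (ETc = ET0*Kc):
  ETc = 5.5542 * 1.0824 = 6.011866 mm/day
Step 3 — irrigation interval (SMD/ETc):
  interval = 7.820930 / 6.011866 = 1.3009 days
Therefore the irrigation interval = 1.3009 days.


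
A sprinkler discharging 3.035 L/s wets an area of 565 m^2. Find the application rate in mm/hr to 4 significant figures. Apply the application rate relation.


Approach: apply the application rate relation, rate = (Q/A)*3600.
rate = (3.035 / 565) * 3600 = 19.34 mm/hr
Therefore the application rate = 19.34 mm/hr.


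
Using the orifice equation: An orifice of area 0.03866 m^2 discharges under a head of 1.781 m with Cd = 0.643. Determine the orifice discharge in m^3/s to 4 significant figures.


Approach: apply the orifice equation, Q = Cd*A*sqrt(2*g*h).
Q = 0.643 * 0.03866 * sqrt(2*9.81*1.781) = 0.1469 m^3/s
Therefore the orifice discharge = 0.1469 m^3/s.


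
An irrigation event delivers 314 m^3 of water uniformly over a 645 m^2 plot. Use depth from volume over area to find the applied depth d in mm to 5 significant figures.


Approach: apply depth from volume over area, d = (V/A)*1000.
d = (314 / 645) * 1000 = 486.82 mm
Therefore the applied depth d = 486.82 mm.


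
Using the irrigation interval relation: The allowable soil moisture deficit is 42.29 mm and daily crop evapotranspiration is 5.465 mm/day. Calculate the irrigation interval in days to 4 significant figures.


Approach: apply the irrigation interval relation, interval = SMD / ETc.
interval = 42.29 / 5.465 = 7.738 days
Therefore the irrigation interval = 7.738 days.


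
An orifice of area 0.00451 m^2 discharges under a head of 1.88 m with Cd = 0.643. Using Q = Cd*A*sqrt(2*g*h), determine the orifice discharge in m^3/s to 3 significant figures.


Q = 0.643 * 0.00451 * sqrt(2*9.81*1.88) = 0.0176 m^3/s
Therefore the orifice discharge = 0.0176 m^3/s.


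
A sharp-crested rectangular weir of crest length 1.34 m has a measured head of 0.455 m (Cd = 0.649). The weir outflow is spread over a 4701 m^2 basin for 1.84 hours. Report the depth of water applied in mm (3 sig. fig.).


Approach: apply the rectangular weir equation with a volume-to-depth conversion, Q = (2/3)*Cd*L*sqrt(2g)*H^1.5; d = Q*t/A * 1000.
Step 1 — weir discharge:
  Q = (2/3)*0.649*1.34*sqrt(2*9.81)*0.455^1.5 = 0.78818 m^3/s
Step 2 — volume: V = 0.78818 * 1.84*3600 = 5220.9 m^3
Step 3 — depth: d = V/A * 1000 = 5220.9/4701 * 1000 = 1110 mm
Therefore the depth of water applied = 1110 mm.


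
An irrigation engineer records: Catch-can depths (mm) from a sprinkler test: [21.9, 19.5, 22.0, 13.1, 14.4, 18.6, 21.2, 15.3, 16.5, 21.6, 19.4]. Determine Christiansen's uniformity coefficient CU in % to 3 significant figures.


Approach: apply Christiansen's uniformity coefficient, CU = (1 - mean_abs_deviation/mean)*100.
mean = 18.500 mm
mean |d_i - mean| = 2.6727 mm
CU = (1 - 2.6727/18.500)*100 = 85.6 %
Therefore Christiansen's uniformity coefficient CU = 85.6 %.


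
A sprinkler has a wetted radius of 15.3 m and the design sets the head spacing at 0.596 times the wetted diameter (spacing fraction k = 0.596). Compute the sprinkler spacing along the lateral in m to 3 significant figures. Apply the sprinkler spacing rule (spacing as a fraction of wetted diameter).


Approach: apply the sprinkler spacing rule (spacing as a fraction of wetted diameter), S = k*(2*R).
S = 0.596 * (2 * 15.3) = 18.2 m
Therefore the sprinkler spacing along the lateral = 18.2 m.


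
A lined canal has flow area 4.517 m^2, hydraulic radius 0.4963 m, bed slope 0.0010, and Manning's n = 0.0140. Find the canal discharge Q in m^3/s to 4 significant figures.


Approach: apply Manning's equation, Q = (1/n)*A*R^(2/3)*S^(1/2).
Q = (1/0.0140) * 4.517 * 0.4963^(2/3) * 0.0010^(1/2) = 6.396 m^3/s
Therefore the canal discharge Q = 6.396 m^3/s.


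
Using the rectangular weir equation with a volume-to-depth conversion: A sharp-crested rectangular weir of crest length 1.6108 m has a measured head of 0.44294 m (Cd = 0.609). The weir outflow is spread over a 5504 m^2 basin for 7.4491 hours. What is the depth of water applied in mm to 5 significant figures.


Approach: apply the rectangular weir equation with a volume-to-depth conversion, Q = (2/3)*Cd*L*sqrt(2g)*H^1.5; d = Q*t/A * 1000.
Step 1 — weir discharge:
  Q = (2/3)*0.609*1.6108*sqrt(2*9.81)*0.44294^1.5 = 0.8539541 m^3/s
Step 2 — volume: V = 0.8539541 * 7.4491*3600 = 22900.28 m^3
Step 3 — depth: d = V/A * 1000 = 22900.28/5504 * 1000 = 4160.7 mm
Therefore the depth of water applied = 4160.7 mm.


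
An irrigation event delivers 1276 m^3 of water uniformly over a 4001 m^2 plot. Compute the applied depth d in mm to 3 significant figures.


Approach: apply depth from volume over area, d = (V/A)*1000.
d = (1276 / 4001) * 1000 = 319 mm
Therefore the applied depth d = 319 mm.


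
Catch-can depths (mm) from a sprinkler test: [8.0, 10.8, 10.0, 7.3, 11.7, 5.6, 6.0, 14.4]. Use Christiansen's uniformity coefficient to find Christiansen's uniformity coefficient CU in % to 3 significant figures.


Approach: apply Christiansen's uniformity coefficient, CU = (1 - mean_abs_deviation/mean)*100.
mean = 9.2250 mm
mean |d_i - mean| = 2.5000 mm
CU = (1 - 2.5000/9.2250)*100 = 72.9 %
Therefore Christiansen's uniformity coefficient CU = 72.9 %.


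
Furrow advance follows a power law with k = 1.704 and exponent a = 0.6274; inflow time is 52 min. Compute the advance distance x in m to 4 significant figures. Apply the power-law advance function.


Approach: apply the power-law advance function, x = k*t^a.
x = 1.704 * 52^0.6274 = 20.33 m
Therefore the advance distance x = 20.33 m.


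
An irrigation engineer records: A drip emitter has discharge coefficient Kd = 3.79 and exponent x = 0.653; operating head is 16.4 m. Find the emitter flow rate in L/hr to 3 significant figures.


Approach: apply the emitter characteristic equation, q = Kd * h^x.
q = 3.79 * 16.4^0.653 = 23.5 L/hr
Therefore the emitter flow rate = 23.5 L/hr.


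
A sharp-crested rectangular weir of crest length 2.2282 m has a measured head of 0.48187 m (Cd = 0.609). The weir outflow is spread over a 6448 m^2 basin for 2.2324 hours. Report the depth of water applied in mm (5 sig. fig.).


Approach: apply the rectangular weir equation with a volume-to-depth conversion, Q = (2/3)*Cd*L*sqrt(2g)*H^1.5; d = Q*t/A * 1000.
Step 1 — weir discharge:
  Q = (2/3)*0.609*2.2282*sqrt(2*9.81)*0.48187^1.5 = 1.340370 m^3/s
Step 2 — volume: V = 1.340370 * 2.2324*3600 = 10772.07 m^3
Step 3 — depth: d = V/A * 1000 = 10772.07/6448 * 1000 = 1670.6 mm
Therefore the depth of water applied = 1670.6 mm.


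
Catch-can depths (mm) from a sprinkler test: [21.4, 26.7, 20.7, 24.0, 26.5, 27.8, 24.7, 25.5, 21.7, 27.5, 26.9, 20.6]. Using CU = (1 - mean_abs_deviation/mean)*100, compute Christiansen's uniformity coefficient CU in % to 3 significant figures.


mean = 24.500 mm
mean |d_i - mean| = 2.3500 mm
CU = (1 - 2.3500/24.500)*100 = 90.4 %
Therefore Christiansen's uniformity coefficient CU = 90.4 %.


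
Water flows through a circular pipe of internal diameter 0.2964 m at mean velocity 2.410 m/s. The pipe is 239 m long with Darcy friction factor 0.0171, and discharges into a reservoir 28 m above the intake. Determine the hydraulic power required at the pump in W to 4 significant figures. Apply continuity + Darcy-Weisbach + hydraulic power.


Approach: apply continuity + Darcy-Weisbach + hydraulic power, Q = A*v; hf = f*(L/D)*(v^2/(2g)); H = static + hf; P = rho*g*Q*H.
Step 1 — flow rate (continuity, Q = A*v):
  A = pi*(0.2964/2)^2 = 0.0689996 m^2
  Q = 0.0689996 * 2.410 = 0.166289 m^3/s
Step 2 — friction head loss (Darcy-Weisbach):
  hf = 0.0171 * (239/0.2964) * (2.410^2 / (2*9.81))
  hf = 4.08179 m
Step 3 — total head: H = 28 + 4.08179 = 32.0818 m
Step 4 — hydraulic power (P = rho*g*Q*H):
  P = 1000 * 9.81 * 0.166289 * 32.0818 = 52330 W
Therefore the hydraulic power required at the pump = 52330 W.


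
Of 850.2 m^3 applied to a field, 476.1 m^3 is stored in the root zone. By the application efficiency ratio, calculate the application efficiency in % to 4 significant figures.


Approach: apply the application efficiency ratio, Ea = (stored/applied)*100.
Ea = (476.1/850.2)*100 = 56.00 %
Therefore the application efficiency = 56.00 %.


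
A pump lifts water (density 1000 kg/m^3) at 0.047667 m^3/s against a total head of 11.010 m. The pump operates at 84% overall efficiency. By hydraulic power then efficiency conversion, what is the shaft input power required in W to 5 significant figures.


Approach: apply hydraulic power then efficiency conversion, P = rho*g*Q*H; P_in = P/eta.
Step 1 — hydraulic power (P = rho*g*Q*H):
  P = 1000 * 9.81 * 0.047667 * 11.010 = 5148.422 W
Step 2 — input power: P_in = P/eta = 5148.422 / 0.84 = 6129.1 W
Therefore the shaft input power required = 6129.1 W.


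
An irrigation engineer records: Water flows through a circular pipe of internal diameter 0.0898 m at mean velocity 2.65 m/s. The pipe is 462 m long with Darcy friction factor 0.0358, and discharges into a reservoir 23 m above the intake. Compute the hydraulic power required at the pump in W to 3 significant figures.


Approach: apply continuity + Darcy-Weisbach + hydraulic power, Q = A*v; hf = f*(L/D)*(v^2/(2g)); H = static + hf; P = rho*g*Q*H.
Step 1 — flow rate (continuity, Q = A*v):
  A = pi*(0.0898/2)^2 = 0.0063335 m^2
  Q = 0.0063335 * 2.65 = 0.016784 m^3/s
Step 2 — friction head loss (Darcy-Weisbach):
  hf = 0.0358 * (462/0.0898) * (2.65^2 / (2*9.81))
  hf = 65.924 m
Step 3 — total head: H = 23 + 65.924 = 88.924 m
Step 4 — hydraulic power (P = rho*g*Q*H):
  P = 1000 * 9.81 * 0.016784 * 88.924 = 14600 W
Therefore the hydraulic power required at the pump = 14600 W.


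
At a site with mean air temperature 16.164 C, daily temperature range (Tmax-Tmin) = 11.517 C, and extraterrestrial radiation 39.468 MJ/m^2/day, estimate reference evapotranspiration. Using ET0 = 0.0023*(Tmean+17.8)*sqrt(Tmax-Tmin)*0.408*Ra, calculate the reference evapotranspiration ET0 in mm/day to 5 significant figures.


ET0 = 0.0023*(16.164+17.8)*sqrt(11.517)*0.408*39.468 = 4.2690 mm/day
Therefore the reference evapotranspiration ET0 = 4.2690 mm/day.


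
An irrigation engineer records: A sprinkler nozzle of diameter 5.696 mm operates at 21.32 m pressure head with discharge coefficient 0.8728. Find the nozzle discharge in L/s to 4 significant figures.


Approach: apply the orifice equation, Q = Cd*A*sqrt(2*g*h), A = pi*(d/2)^2.
A = pi*(5.696e-3/2)^2 = 2.54818e-05 m^2
Q = 0.8728 * 2.54818e-05 * sqrt(2*9.81*21.32) * 1000 = 0.4549 L/s
Therefore the nozzle discharge = 0.4549 L/s.


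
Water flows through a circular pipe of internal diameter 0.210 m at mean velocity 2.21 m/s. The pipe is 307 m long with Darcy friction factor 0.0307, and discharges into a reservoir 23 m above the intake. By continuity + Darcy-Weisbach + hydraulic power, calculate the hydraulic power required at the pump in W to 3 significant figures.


Approach: apply continuity + Darcy-Weisbach + hydraulic power, Q = A*v; hf = f*(L/D)*(v^2/(2g)); H = static + hf; P = rho*g*Q*H.
Step 1 — flow rate (continuity, Q = A*v):
  A = pi*(0.210/2)^2 = 0.034636 m^2
  Q = 0.034636 * 2.21 = 0.076546 m^3/s
Step 2 — friction head loss (Darcy-Weisbach):
  hf = 0.0307 * (307/0.210) * (2.21^2 / (2*9.81))
  hf = 11.172 m
Step 3 — total head: H = 23 + 11.172 = 34.172 m
Step 4 — hydraulic power (P = rho*g*Q*H):
  P = 1000 * 9.81 * 0.076546 * 34.172 = 25700 W
Therefore the hydraulic power required at the pump = 25700 W.


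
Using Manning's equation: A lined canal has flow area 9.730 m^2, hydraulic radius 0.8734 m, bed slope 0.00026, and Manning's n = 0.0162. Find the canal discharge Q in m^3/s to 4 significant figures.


Approach: apply Manning's equation, Q = (1/n)*A*R^(2/3)*S^(1/2).
Q = (1/0.0162) * 9.730 * 0.8734^(2/3) * 0.00026^(1/2) = 8.849 m^3/s
Therefore the canal discharge Q = 8.849 m^3/s.


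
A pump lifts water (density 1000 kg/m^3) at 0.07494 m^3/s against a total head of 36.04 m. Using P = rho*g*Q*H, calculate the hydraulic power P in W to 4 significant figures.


P = 1000 * 9.81 * 0.07494 * 36.04 = 26500 W
Therefore the hydraulic power P = 26500 W.


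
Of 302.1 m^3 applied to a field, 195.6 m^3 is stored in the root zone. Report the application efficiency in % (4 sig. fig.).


Approach: apply the application efficiency ratio, Ea = (stored/applied)*100.
Ea = (195.6/302.1)*100 = 64.75 %
Therefore the application efficiency = 64.75 %.


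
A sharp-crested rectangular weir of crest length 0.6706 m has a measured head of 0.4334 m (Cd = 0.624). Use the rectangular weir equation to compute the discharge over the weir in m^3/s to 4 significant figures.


Approach: apply the rectangular weir equation, Q = (2/3)*Cd*L*sqrt(2g)*H^1.5.
Q = (2/3)*0.624*0.6706*sqrt(2*9.81)*0.4334^1.5 = 0.3526 m^3/s
Therefore the discharge over the weir = 0.3526 m^3/s.


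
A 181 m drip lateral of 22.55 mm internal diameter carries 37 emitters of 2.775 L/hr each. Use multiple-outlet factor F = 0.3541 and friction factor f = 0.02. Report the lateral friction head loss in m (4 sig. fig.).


Approach: apply Darcy-Weisbach with the multiple-outlet F-factor, Q = n*q/(3600*1000) m^3/s; v = Q/A; hf = F*f*(L/D)*(v^2/(2g)).
Q = 37*2.775/(3600*1000) = 2.85208e-05 m^3/s
A = pi*(22.55e-3/2)^2 = 3.99377e-04 m^2, so v = Q/A = 0.0714133 m/s
hf = 0.3541*0.02*(181/0.02255)*(0.0714133^2/(2*9.81)) = 0.01478 m
Therefore the lateral friction head loss = 0.01478 m.


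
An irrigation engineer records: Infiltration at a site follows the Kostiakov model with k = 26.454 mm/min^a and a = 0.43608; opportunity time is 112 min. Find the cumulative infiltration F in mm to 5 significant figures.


Approach: apply the Kostiakov infiltration equation, F = k*t^a.
F = 26.454 * 112^0.43608 = 207.07 mm
Therefore the cumulative infiltration F = 207.07 mm.


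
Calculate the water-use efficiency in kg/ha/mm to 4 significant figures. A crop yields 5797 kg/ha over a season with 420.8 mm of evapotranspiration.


Approach: apply the water-use efficiency ratio, WUE = yield/ET.
WUE = 5797 / 420.8 = 13.78 kg/ha/mm
Therefore the water-use efficiency = 13.78 kg/ha/mm.


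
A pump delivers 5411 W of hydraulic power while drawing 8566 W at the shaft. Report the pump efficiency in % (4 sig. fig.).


Approach: apply the efficiency ratio, eta = (P_out/P_in)*100.
eta = (5411 / 8566) * 100 = 63.17 %
Therefore the pump efficiency = 63.17 %.


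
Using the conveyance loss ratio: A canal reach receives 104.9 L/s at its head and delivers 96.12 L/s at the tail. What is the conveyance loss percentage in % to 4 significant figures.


Approach: apply the conveyance loss ratio, loss% = ((Q_head - Q_tail)/Q_head)*100.
loss = ((104.9 - 96.12)/104.9)*100 = 8.370 %
Therefore the conveyance loss percentage = 8.370 %.


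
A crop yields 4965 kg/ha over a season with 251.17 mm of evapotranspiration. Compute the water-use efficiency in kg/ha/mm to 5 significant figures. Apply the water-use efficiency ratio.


Approach: apply the water-use efficiency ratio, WUE = yield/ET.
WUE = 4965 / 251.17 = 19.767 kg/ha/mm
Therefore the water-use efficiency = 19.767 kg/ha/mm.


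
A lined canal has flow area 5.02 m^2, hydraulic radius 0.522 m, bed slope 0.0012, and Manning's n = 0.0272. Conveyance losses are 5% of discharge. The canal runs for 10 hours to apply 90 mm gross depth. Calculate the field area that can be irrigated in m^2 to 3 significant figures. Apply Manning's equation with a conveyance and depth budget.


Approach: apply Manning's equation with a conveyance and depth budget, Q = (1/n)*A*R^(2/3)*S^(1/2); Q_field = Q*(1-loss); Area = Q_field*t/(d/1000).
Step 1 — canal discharge (Manning's equation):
  Q = (1/0.0272) * 5.02 * 0.522^(2/3) * 0.0012^(1/2) = 4.1448 m^3/s
Step 2 — delivered flow: Q_field = 4.1448*(1 - 5/100) = 3.9376 m^3/s
Step 3 — volume delivered: V = 3.9376 * 10*3600 = 141750 m^3
Step 4 — area served: A = V / (depth/1000) = 141750 / 0.09 = 1580000 m^2
Therefore the field area that can be irrigated = 1580000 m^2.


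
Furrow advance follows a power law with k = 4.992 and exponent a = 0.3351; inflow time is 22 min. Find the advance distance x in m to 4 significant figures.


Approach: apply the power-law advance function, x = k*t^a.
x = 4.992 * 22^0.3351 = 14.06 m
Therefore the advance distance x = 14.06 m.


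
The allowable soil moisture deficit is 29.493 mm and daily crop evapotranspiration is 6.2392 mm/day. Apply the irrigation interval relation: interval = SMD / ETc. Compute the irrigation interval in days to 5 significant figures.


interval = 29.493 / 6.2392 = 4.7270 days
Therefore the irrigation interval = 4.7270 days.


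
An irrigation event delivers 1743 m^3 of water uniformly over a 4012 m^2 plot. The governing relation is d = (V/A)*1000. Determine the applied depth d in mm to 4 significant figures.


d = (1743 / 4012) * 1000 = 434.4 mm
Therefore the applied depth d = 434.4 mm.


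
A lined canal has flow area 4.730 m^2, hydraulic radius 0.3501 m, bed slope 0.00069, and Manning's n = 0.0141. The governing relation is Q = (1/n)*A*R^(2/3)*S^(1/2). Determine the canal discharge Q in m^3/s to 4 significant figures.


Q = (1/0.0141) * 4.730 * 0.3501^(2/3) * 0.00069^(1/2) = 4.377 m^3/s
Therefore the canal discharge Q = 4.377 m^3/s.


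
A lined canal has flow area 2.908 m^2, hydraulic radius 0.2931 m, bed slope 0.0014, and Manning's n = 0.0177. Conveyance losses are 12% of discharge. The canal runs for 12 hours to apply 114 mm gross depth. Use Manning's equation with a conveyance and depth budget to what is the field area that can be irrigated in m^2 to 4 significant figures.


Approach: apply Manning's equation with a conveyance and depth budget, Q = (1/n)*A*R^(2/3)*S^(1/2); Q_field = Q*(1-loss); Area = Q_field*t/(d/1000).
Step 1 — canal discharge (Manning's equation):
  Q = (1/0.0177) * 2.908 * 0.2931^(2/3) * 0.0014^(1/2) = 2.71245 m^3/s
Step 2 — delivered flow: Q_field = 2.71245*(1 - 12/100) = 2.38696 m^3/s
Step 3 — volume delivered: V = 2.38696 * 12*3600 = 103117 m^3
Step 4 — area served: A = V / (depth/1000) = 103117 / 0.114 = 904500 m^2
Therefore the field area that can be irrigated = 904500 m^2.


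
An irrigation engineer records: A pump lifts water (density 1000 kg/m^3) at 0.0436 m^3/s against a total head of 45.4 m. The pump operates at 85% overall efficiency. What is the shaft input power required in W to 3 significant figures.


Approach: apply hydraulic power then efficiency conversion, P = rho*g*Q*H; P_in = P/eta.
Step 1 — hydraulic power (P = rho*g*Q*H):
  P = 1000 * 9.81 * 0.0436 * 45.4 = 19418 W
Step 2 — input power: P_in = P/eta = 19418 / 0.85 = 22800 W
Therefore the shaft input power required = 22800 W.


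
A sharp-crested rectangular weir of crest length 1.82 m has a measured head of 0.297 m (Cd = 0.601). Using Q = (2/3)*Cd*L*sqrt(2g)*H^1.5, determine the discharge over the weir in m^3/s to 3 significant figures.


Q = (2/3)*0.601*1.82*sqrt(2*9.81)*0.297^1.5 = 0.523 m^3/s
Therefore the discharge over the weir = 0.523 m^3/s.


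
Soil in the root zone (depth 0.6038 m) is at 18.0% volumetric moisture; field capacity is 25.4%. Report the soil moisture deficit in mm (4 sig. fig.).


Approach: apply the soil moisture deficit relation, SMD = (FC - theta)/100 * depth * 1000.
SMD = (25.4 - 18.0)/100 * 0.6038 * 1000 = 44.68 mm
Therefore the soil moisture deficit = 44.68 mm.


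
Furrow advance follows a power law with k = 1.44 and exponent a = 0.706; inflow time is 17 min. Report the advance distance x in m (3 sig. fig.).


Approach: apply the power-law advance function, x = k*t^a.
x = 1.44 * 17^0.706 = 10.6 m
Therefore the advance distance x = 10.6 m.


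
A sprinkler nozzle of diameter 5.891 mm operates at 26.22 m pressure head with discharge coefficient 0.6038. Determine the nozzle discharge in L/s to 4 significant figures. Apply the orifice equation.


Approach: apply the orifice equation, Q = Cd*A*sqrt(2*g*h), A = pi*(d/2)^2.
A = pi*(5.891e-3/2)^2 = 2.72564e-05 m^2
Q = 0.6038 * 2.72564e-05 * sqrt(2*9.81*26.22) * 1000 = 0.3733 L/s
Therefore the nozzle discharge = 0.3733 L/s.


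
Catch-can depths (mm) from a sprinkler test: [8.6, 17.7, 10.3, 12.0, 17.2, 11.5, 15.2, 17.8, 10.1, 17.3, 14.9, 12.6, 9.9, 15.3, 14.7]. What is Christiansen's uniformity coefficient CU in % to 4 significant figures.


Approach: apply Christiansen's uniformity coefficient, CU = (1 - mean_abs_deviation/mean)*100.
mean = 13.6733 mm
mean |d_i - mean| = 2.76178 mm
CU = (1 - 2.76178/13.6733)*100 = 79.80 %
Therefore Christiansen's uniformity coefficient CU = 79.80 %.


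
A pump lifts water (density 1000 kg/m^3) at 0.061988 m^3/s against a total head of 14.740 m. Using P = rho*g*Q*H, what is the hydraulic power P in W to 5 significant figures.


P = 1000 * 9.81 * 0.061988 * 14.740 = 8963.4 W
Therefore the hydraulic power P = 8963.4 W.


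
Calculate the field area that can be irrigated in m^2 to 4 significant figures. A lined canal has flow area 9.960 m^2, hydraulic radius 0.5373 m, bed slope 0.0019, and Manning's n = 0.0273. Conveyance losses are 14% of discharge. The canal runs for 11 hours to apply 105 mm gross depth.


Approach: apply Manning's equation with a conveyance and depth budget, Q = (1/n)*A*R^(2/3)*S^(1/2); Q_field = Q*(1-loss); Area = Q_field*t/(d/1000).
Step 1 — canal discharge (Manning's equation):
  Q = (1/0.0273) * 9.960 * 0.5373^(2/3) * 0.0019^(1/2) = 10.5104 m^3/s
Step 2 — delivered flow: Q_field = 10.5104*(1 - 14/100) = 9.03892 m^3/s
Step 3 — volume delivered: V = 9.03892 * 11*3600 = 357941 m^3
Step 4 — area served: A = V / (depth/1000) = 357941 / 0.105 = 3409000 m^2
Therefore the field area that can be irrigated = 3409000 m^2.


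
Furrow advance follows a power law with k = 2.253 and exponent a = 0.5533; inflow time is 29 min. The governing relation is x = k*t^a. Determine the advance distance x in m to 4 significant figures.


x = 2.253 * 29^0.5533 = 14.52 m
Therefore the advance distance x = 14.52 m.


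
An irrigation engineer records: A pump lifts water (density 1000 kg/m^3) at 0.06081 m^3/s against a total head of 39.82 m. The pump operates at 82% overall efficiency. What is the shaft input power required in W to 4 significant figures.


Approach: apply hydraulic power then efficiency conversion, P = rho*g*Q*H; P_in = P/eta.
Step 1 — hydraulic power (P = rho*g*Q*H):
  P = 1000 * 9.81 * 0.06081 * 39.82 = 23754.5 W
Step 2 — input power: P_in = P/eta = 23754.5 / 0.82 = 28970 W
Therefore the shaft input power required = 28970 W.


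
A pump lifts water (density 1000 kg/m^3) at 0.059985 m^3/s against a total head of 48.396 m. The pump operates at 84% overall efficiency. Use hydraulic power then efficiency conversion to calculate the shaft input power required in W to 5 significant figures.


Approach: apply hydraulic power then efficiency conversion, P = rho*g*Q*H; P_in = P/eta.
Step 1 — hydraulic power (P = rho*g*Q*H):
  P = 1000 * 9.81 * 0.059985 * 48.396 = 28478.76 W
Step 2 — input power: P_in = P/eta = 28478.76 / 0.84 = 33903 W
Therefore the shaft input power required = 33903 W.


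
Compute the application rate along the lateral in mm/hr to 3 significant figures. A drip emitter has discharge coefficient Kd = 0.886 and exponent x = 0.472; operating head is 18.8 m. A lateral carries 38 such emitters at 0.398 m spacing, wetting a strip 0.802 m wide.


Approach: apply the emitter equation with a lateral mass balance, q = Kd*h^x; Q = n*q; rate = Q/(n*spacing*width).
Step 1 — single emitter flow (q = Kd*h^x):
  q = 0.886 * 18.8^0.472 = 3.5386 L/hr
Step 2 — total lateral flow: Q = 38 * 3.5386 = 134.47 L/hr
Step 3 — wetted area: A = 38 * 0.398 * 0.802 = 12.129 m^2
Step 4 — application rate: Q/A = 134.47/12.129 = 11.1 mm/hr
Therefore the application rate along the lateral = 11.1 mm/hr.


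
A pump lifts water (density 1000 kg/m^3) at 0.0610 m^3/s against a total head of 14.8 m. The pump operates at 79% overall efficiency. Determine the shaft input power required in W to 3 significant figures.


Approach: apply hydraulic power then efficiency conversion, P = rho*g*Q*H; P_in = P/eta.
Step 1 — hydraulic power (P = rho*g*Q*H):
  P = 1000 * 9.81 * 0.0610 * 14.8 = 8856.5 W
Step 2 — input power: P_in = P/eta = 8856.5 / 0.79 = 11200 W
Therefore the shaft input power required = 11200 W.


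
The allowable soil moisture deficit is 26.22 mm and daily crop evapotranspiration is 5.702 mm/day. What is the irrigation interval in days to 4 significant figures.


Approach: apply the irrigation interval relation, interval = SMD / ETc.
interval = 26.22 / 5.702 = 4.598 days
Therefore the irrigation interval = 4.598 days.


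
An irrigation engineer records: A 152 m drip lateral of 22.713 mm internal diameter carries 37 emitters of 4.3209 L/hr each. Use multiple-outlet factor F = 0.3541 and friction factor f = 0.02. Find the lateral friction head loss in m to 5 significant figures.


Approach: apply Darcy-Weisbach with the multiple-outlet F-factor, Q = n*q/(3600*1000) m^3/s; v = Q/A; hf = F*f*(L/D)*(v^2/(2g)).
Q = 37*4.3209/(3600*1000) = 4.440925e-05 m^3/s
A = pi*(22.713e-3/2)^2 = 4.051715e-04 m^2, so v = Q/A = 0.1096061 m/s
hf = 0.3541*0.02*(152/0.022713)*(0.1096061^2/(2*9.81)) = 0.029020 m
Therefore the lateral friction head loss = 0.029020 m.


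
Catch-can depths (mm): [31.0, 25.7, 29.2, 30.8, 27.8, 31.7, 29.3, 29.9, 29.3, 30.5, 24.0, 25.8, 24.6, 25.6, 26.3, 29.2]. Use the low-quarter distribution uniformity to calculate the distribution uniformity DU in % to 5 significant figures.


Approach: apply the low-quarter distribution uniformity, DU = (mean of lowest quarter of readings / overall mean)*100.
sorted lowest 4 of 16: [24.0, 24.6, 25.6, 25.7] -> mean = 24.97500 mm
overall mean = 28.16875 mm
DU = (24.97500/28.16875)*100 = 88.662 %
Therefore the distribution uniformity DU = 88.662 %.


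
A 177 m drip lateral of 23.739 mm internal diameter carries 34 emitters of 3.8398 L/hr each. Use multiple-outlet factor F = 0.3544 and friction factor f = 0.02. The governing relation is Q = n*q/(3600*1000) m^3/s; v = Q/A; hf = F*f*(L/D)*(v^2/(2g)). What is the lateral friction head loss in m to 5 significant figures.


Q = 34*3.8398/(3600*1000) = 3.626478e-05 m^3/s
A = pi*(23.739e-3/2)^2 = 4.426034e-04 m^2, so v = Q/A = 0.08193516 m/s
hf = 0.3544*0.02*(177/0.023739)*(0.08193516^2/(2*9.81)) = 0.018083 m
Therefore the lateral friction head loss = 0.018083 m.


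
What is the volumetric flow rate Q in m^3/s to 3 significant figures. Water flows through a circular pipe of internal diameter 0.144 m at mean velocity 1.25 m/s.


Approach: apply the continuity equation for pipe flow, Q = A * v with A = pi*(D/2)^2.
A = pi*(0.144/2)^2 = 0.016286 m^2
Q = 0.016286 * 1.25 = 0.0204 m^3/s
Therefore the volumetric flow rate Q = 0.0204 m^3/s.


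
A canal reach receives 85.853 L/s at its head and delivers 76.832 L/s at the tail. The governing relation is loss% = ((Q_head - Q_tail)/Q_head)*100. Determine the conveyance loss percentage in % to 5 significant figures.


loss = ((85.853 - 76.832)/85.853)*100 = 10.507 %
Therefore the conveyance loss percentage = 10.507 %.


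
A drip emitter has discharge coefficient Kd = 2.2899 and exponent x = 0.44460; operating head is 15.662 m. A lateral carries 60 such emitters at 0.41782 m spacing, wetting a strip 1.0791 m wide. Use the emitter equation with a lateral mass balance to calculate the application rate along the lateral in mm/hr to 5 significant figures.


Approach: apply the emitter equation with a lateral mass balance, q = Kd*h^x; Q = n*q; rate = Q/(n*spacing*width).
Step 1 — single emitter flow (q = Kd*h^x):
  q = 2.2899 * 15.662^0.44460 = 7.781182 L/hr
Step 2 — total lateral flow: Q = 60 * 7.781182 = 466.8709 L/hr
Step 3 — wetted area: A = 60 * 0.41782 * 1.0791 = 27.05217 m^2
Step 4 — application rate: Q/A = 466.8709/27.05217 = 17.258 mm/hr
Therefore the application rate along the lateral = 17.258 mm/hr.


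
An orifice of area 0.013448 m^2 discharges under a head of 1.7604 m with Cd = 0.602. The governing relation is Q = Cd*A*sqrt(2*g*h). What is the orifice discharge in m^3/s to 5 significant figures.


Q = 0.602 * 0.013448 * sqrt(2*9.81*1.7604) = 0.047578 m^3/s
Therefore the orifice discharge = 0.047578 m^3/s.


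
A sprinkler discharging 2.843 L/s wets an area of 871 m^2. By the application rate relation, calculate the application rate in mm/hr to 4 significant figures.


Approach: apply the application rate relation, rate = (Q/A)*3600.
rate = (2.843 / 871) * 3600 = 11.75 mm/hr
Therefore the application rate = 11.75 mm/hr.


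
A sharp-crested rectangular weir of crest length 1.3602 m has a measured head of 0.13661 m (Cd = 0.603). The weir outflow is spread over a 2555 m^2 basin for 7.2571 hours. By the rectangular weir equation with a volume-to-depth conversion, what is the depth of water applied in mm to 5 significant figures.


Approach: apply the rectangular weir equation with a volume-to-depth conversion, Q = (2/3)*Cd*L*sqrt(2g)*H^1.5; d = Q*t/A * 1000.
Step 1 — weir discharge:
  Q = (2/3)*0.603*1.3602*sqrt(2*9.81)*0.13661^1.5 = 0.1222931 m^3/s
Step 2 — volume: V = 0.1222931 * 7.2571*3600 = 3194.977 m^3
Step 3 — depth: d = V/A * 1000 = 3194.977/2555 * 1000 = 1250.5 mm
Therefore the depth of water applied = 1250.5 mm.


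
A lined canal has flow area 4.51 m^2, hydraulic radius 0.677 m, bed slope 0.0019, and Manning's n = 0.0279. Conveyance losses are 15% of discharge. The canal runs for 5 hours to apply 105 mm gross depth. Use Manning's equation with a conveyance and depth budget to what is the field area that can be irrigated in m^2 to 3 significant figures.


Approach: apply Manning's equation with a conveyance and depth budget, Q = (1/n)*A*R^(2/3)*S^(1/2); Q_field = Q*(1-loss); Area = Q_field*t/(d/1000).
Step 1 — canal discharge (Manning's equation):
  Q = (1/0.0279) * 4.51 * 0.677^(2/3) * 0.0019^(1/2) = 5.4326 m^3/s
Step 2 — delivered flow: Q_field = 5.4326*(1 - 15/100) = 4.6177 m^3/s
Step 3 — volume delivered: V = 4.6177 * 5*3600 = 83119 m^3
Step 4 — area served: A = V / (depth/1000) = 83119 / 0.105 = 792000 m^2
Therefore the field area that can be irrigated = 792000 m^2.


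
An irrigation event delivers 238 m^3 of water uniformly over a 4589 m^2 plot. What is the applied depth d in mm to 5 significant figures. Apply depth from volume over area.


Approach: apply depth from volume over area, d = (V/A)*1000.
d = (238 / 4589) * 1000 = 51.863 mm
Therefore the applied depth d = 51.863 mm.


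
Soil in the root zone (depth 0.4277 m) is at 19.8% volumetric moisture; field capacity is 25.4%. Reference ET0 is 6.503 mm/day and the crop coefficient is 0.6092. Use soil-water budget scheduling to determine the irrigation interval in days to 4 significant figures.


Approach: apply soil-water budget scheduling, SMD = (FC-theta)/100*depth*1000; ETc = ET0*Kc; interval = SMD/ETc.
Step 1 — soil moisture deficit:
  SMD = (25.4 - 19.8)/100 * 0.4277 * 1000 = 23.9512 mm
Step 2 — daily crop ET (ETc = ET0*Kc):
  ETc = 6.503 * 0.6092 = 3.96163 mm/day
Step 3 — irrigation interval (SMD/ETc):
  interval = 23.9512 / 3.96163 = 6.046 days
Therefore the irrigation interval = 6.046 days.


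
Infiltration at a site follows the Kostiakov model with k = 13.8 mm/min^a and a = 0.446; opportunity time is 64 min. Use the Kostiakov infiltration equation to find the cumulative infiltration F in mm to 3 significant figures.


Approach: apply the Kostiakov infiltration equation, F = k*t^a.
F = 13.8 * 64^0.446 = 88.2 mm
Therefore the cumulative infiltration F = 88.2 mm.


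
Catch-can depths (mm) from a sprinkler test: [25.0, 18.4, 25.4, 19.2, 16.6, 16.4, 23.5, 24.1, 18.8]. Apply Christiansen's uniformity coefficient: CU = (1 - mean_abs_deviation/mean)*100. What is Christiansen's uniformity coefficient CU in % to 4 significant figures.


mean = 20.8222 mm
mean |d_i - mean| = 3.26914 mm
CU = (1 - 3.26914/20.8222)*100 = 84.30 %
Therefore Christiansen's uniformity coefficient CU = 84.30 %.


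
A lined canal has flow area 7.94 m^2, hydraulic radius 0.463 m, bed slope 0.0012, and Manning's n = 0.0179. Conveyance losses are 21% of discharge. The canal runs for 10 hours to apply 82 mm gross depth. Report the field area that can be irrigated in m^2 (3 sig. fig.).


Approach: apply Manning's equation with a conveyance and depth budget, Q = (1/n)*A*R^(2/3)*S^(1/2); Q_field = Q*(1-loss); Area = Q_field*t/(d/1000).
Step 1 — canal discharge (Manning's equation):
  Q = (1/0.0179) * 7.94 * 0.463^(2/3) * 0.0012^(1/2) = 9.1963 m^3/s
Step 2 — delivered flow: Q_field = 9.1963*(1 - 21/100) = 7.2651 m^3/s
Step 3 — volume delivered: V = 7.2651 * 10*3600 = 261540 m^3
Step 4 — area served: A = V / (depth/1000) = 261540 / 0.082 = 3190000 m^2
Therefore the field area that can be irrigated = 3190000 m^2.
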